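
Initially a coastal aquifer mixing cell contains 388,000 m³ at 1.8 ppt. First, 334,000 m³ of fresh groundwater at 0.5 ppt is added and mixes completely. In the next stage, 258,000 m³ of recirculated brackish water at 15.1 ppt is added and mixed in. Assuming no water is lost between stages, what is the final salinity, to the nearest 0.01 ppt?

4.86 ppt

Mass of salt is conserved:
Initial salt = 388,000×1.8 = 698,400
After stage 1: salt = 698,400 + 334,000×0.5 = 865,400; volume = 722,000 m³; S = 1.199 ppt
After stage 2: salt = 865,400 + 258,000×15.1 = 4,761,200; volume = 980,000 m³
S = 4,761,200 / 980,000 = 4.8584 ppt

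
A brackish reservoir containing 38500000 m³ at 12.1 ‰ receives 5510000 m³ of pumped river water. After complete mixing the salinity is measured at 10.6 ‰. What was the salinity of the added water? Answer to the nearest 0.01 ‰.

Salt balance: 38,500,000×12.1 + 5,510,000×S = 44,010,000×10.6
465,850,000 + 5,510,000·S = 466,506,000
S = (466,506,000 − 465,850,000) / 5,510,000 = 0.1191 ‰

0.12 ‰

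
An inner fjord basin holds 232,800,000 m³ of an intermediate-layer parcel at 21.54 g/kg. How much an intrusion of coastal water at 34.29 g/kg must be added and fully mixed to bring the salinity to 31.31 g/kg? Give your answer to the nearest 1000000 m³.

763000000 m³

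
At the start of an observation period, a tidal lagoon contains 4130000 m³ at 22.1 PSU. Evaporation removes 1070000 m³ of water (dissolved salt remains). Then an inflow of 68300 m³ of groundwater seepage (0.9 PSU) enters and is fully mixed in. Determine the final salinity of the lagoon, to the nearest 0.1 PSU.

29.2 PSU

After evaporation: salt = 4,130,000×22.1 = 91,273,000; volume = 4,130,000 − 1,070,000 = 3,060,000 m³
After mixing: salt = 91,273,000 + 68,300×0.9 = 91,334,470; volume = 3,060,000 + 68,300 = 3,128,300 m³
S = 91,334,470 / 3,128,300 = 29.1962 PSU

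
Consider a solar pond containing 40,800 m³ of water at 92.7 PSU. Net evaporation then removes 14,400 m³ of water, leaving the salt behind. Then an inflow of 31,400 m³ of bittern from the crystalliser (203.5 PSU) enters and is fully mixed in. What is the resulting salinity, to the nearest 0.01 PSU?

175.99 PSU

After evaporation: salt = 40,800×92.7 = 3,782,160; volume = 40,800 − 14,400 = 26,400 m³
After mixing: salt = 3,782,160 + 31,400×203.5 = 10,172,060; volume = 26,400 + 31,400 = 57,800 m³
S = 10,172,060 / 57,800 = 175.9872 PSU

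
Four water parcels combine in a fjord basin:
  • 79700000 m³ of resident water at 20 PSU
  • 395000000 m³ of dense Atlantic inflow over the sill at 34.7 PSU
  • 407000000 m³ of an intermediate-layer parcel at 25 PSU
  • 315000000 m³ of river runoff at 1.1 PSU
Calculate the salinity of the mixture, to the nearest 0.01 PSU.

Weighted by volume,
salt = 79,700,000×20 + 395,000,000×34.7 + 407,000,000×25 + 315,000,000×1.1 = 1,594,000,000 + 13,706,500,000 + 10,175,000,000 + 346,500,000 = 25,822,000,000
volume = 79,700,000 + 395,000,000 + 407,000,000 + 315,000,000 = 1,196,700,000 m³
S = 25,822,000,000 / 1,196,700,000 = 21.5777 PSU

21.58 PSU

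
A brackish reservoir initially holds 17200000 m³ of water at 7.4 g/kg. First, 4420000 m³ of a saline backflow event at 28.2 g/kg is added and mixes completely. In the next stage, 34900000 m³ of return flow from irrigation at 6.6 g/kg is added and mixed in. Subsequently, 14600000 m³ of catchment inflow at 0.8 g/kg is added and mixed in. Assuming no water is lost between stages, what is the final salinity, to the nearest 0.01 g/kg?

6.95 g/kg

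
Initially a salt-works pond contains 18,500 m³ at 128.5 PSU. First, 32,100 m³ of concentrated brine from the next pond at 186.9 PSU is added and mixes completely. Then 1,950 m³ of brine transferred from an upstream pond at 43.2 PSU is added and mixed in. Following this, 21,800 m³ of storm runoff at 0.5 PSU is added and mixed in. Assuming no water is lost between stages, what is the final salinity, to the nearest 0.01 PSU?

Weighted by volume,
Initial salt = 18,500×128.5 = 2,377,250
After stage 1: salt = 2,377,250 + 32,100×186.9 = 8,376,740; volume = 50,600 m³; S = 165.548 PSU
After stage 2: salt = 8,376,740 + 1,950×43.2 = 8,460,980; volume = 52,550 m³; S = 161.008 PSU
After stage 3: salt = 8,460,980 + 21,800×0.5 = 8,471,880; volume = 74,350 m³
S = 8,471,880 / 74,350 = 113.9459 PSU

113.95 PSU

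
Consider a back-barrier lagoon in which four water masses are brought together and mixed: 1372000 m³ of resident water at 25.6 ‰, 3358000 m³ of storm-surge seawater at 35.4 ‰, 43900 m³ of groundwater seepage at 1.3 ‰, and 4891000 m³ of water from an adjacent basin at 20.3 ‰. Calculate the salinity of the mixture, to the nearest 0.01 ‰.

Total salt / total volume:
salt = 1,372,000×25.6 + 3,358,000×35.4 + 43,900×1.3 + 4,891,000×20.3 = 35,123,200 + 118,873,200 + 57,070 + 99,287,300 = 253,340,770
volume = 1,372,000 + 3,358,000 + 43,900 + 4,891,000 = 9,664,900 m³
S = 253,340,770 / 9,664,900 = 26.2125 ‰

26.21 ‰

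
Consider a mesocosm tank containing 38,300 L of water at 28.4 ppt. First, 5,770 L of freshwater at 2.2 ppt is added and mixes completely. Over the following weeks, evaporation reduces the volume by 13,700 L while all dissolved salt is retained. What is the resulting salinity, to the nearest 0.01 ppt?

After mixing: salt = 38,300×28.4 + 5,770×2.2 = 1,100,414; volume = 44,070 L
After evaporation: salt unchanged = 1,100,414; volume = 44,070 − 13,700 = 30,370 L
S = 1,100,414 / 30,370 = 36.2336 ppt

36.23 ppt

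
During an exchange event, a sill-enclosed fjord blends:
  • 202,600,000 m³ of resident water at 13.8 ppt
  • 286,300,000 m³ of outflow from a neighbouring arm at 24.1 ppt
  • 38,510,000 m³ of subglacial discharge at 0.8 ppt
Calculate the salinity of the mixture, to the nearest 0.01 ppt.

18.44 ppt

Conserving salt mass:
salt = 202,600,000×13.8 + 286,300,000×24.1 + 38,510,000×0.8 = 2,795,880,000 + 6,899,830,000 + 30,808,000 = 9,726,518,000
volume = 202,600,000 + 286,300,000 + 38,510,000 = 527,410,000 m³
S = 9,726,518,000 / 527,410,000 = 18.442 ppt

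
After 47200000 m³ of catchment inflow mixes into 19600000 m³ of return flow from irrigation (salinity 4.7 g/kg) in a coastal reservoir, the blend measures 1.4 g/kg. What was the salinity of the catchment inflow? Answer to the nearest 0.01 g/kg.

0.03 g/kg

Salt balance: 19,600,000×4.7 + 47,200,000×S = 66,800,000×1.4
92,120,000 + 47,200,000·S = 93,520,000
S = (93,520,000 − 92,120,000) / 47,200,000 = 0.0297 g/kg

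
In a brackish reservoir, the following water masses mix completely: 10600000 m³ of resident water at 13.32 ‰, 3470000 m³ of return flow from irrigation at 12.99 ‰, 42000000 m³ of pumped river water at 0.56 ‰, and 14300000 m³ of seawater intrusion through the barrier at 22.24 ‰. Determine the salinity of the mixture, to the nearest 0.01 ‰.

Total salt / total volume:
salt = 10,600,000×13.32 + 3,470,000×12.99 + 42,000,000×0.56 + 14,300,000×22.24 = 141,192,000 + 45,075,300 + 23,520,000 + 318,032,000 = 527,819,300
volume = 10,600,000 + 3,470,000 + 42,000,000 + 14,300,000 = 70,370,000 m³
S = 527,819,300 / 70,370,000 = 7.5006 ‰

7.50 ‰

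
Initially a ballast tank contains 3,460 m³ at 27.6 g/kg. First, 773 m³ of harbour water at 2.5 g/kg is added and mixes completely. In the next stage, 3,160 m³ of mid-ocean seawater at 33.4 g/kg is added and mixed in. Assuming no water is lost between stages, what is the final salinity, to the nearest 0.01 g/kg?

27.45 g/kg

By conservation of dissolved salt,
Initial salt = 3,460×27.6 = 95,496
After stage 1: salt = 95,496 + 773×2.5 = 97,428.5; volume = 4,233 m³; S = 23.016 g/kg
After stage 2: salt = 97,428.5 + 3,160×33.4 = 202,972.5; volume = 7,393 m³
S = 202,972.5 / 7,393 = 27.4547 g/kg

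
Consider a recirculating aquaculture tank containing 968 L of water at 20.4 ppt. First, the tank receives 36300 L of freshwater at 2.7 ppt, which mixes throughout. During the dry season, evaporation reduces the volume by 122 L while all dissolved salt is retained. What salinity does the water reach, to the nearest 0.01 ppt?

After mixing: salt = 968×20.4 + 36,300×2.7 = 117,757.2; volume = 37,268 L
After evaporation: salt unchanged = 117,757.2; volume = 37,268 − 122 = 37,146 L
S = 117,757.2 / 37,146 = 3.1701 ppt

3.17 ppt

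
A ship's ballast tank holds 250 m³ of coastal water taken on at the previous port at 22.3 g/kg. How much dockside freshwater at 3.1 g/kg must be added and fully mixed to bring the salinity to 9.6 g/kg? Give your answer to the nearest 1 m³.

Salt balance: 250×22.3 + V×3.1 = (250+V)×9.6
5,575 + 3.1V = 2,400 + 9.6V
3,175 = 6.5V
V = 488.46 m³

488 m³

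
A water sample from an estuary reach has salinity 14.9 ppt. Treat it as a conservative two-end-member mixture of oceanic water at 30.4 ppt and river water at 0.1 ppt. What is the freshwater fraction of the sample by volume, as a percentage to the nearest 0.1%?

51.2%

Let f be the freshwater fraction. Salt balance per unit volume:
f×0.1 + (1−f)×30.4 = 14.9
f = (30.4 − 14.9) / (30.4 − 0.1) = 15.5/30.3 = 0.5116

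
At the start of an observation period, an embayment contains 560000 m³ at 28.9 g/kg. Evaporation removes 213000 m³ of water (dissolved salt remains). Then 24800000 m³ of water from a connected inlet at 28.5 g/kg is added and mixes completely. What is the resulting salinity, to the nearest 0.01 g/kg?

After evaporation: salt = 560,000×28.9 = 16,184,000; volume = 560,000 − 213,000 = 347,000 m³
After mixing: salt = 16,184,000 + 24,800,000×28.5 = 722,984,000; volume = 347,000 + 24,800,000 = 25,147,000 m³
S = 722,984,000 / 25,147,000 = 28.7503 g/kg

28.75 g/kg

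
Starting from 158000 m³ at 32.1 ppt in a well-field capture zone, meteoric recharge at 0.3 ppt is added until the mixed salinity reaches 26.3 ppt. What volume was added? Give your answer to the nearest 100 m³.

35200 m³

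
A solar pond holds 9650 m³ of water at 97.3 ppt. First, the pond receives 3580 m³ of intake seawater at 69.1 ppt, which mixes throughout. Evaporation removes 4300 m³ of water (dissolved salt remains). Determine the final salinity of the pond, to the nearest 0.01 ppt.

132.85 ppt

After mixing: salt = 9,650×97.3 + 3,580×69.1 = 1,186,323; volume = 13,230 m³
After evaporation: salt unchanged = 1,186,323; volume = 13,230 − 4,300 = 8,930 m³
S = 1,186,323 / 8,930 = 132.8469 ppt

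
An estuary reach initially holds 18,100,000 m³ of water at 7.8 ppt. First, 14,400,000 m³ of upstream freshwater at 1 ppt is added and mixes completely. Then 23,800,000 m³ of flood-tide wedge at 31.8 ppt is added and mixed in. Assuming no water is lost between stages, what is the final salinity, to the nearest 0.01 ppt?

16.21 ppt

Total salt / total volume:
Initial salt = 18,100,000×7.8 = 141,180,000
After stage 1: salt = 141,180,000 + 14,400,000×1 = 155,580,000; volume = 32,500,000 m³; S = 4.787 ppt
After stage 2: salt = 155,580,000 + 23,800,000×31.8 = 912,420,000; volume = 56,300,000 m³
S = 912,420,000 / 56,300,000 = 16.2064 ppt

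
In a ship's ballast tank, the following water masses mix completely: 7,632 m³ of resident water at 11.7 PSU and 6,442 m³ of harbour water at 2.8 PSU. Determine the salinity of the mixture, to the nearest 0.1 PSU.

7.6 PSU

By conservation of dissolved salt,
salt = 7,632×11.7 + 6,442×2.8 = 89,294.4 + 18,037.6 = 107,332
volume = 7,632 + 6,442 = 14,074 m³
S = 107,332 / 14,074 = 7.626 PSU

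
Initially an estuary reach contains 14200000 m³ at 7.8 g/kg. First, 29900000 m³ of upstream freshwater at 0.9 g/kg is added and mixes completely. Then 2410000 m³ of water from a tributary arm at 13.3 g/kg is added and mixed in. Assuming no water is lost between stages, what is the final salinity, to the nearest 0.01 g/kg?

3.65 g/kg

Weighted by volume,
Initial salt = 14,200,000×7.8 = 110,760,000
After stage 1: salt = 110,760,000 + 29,900,000×0.9 = 137,670,000; volume = 44,100,000 m³; S = 3.122 g/kg
After stage 2: salt = 137,670,000 + 2,410,000×13.3 = 169,723,000; volume = 46,510,000 m³
S = 169,723,000 / 46,510,000 = 3.6492 g/kg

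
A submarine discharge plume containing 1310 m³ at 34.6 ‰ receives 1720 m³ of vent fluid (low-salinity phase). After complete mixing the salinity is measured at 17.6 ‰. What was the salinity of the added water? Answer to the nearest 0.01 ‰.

Salt balance: 1,310×34.6 + 1,720×S = 3,030×17.6
45,326 + 1,720·S = 53,328
S = (53,328 − 45,326) / 1,720 = 4.6523 ‰

4.65 ‰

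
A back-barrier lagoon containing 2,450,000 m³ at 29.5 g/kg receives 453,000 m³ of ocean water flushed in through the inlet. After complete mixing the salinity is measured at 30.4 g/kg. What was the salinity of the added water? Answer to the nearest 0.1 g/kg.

Salt balance: 2,450,000×29.5 + 453,000×S = 2,903,000×30.4
72,275,000 + 453,000·S = 88,251,200
S = (88,251,200 − 72,275,000) / 453,000 = 35.2675 g/kg

35.3 g/kg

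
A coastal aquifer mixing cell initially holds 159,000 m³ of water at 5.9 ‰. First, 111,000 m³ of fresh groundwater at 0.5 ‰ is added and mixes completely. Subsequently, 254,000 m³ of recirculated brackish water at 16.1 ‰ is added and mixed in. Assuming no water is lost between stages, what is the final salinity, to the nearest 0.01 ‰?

By conservation of dissolved salt,
Initial salt = 159,000×5.9 = 938,100
After stage 1: salt = 938,100 + 111,000×0.5 = 993,600; volume = 270,000 m³; S = 3.68 ‰
After stage 2: salt = 993,600 + 254,000×16.1 = 5,083,000; volume = 524,000 m³
S = 5,083,000 / 524,000 = 9.7004 ‰

9.70 ‰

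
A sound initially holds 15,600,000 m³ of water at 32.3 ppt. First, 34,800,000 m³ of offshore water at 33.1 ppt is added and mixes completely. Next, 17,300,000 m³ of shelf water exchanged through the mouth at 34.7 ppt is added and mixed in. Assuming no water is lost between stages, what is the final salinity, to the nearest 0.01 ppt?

Total salt / total volume:
Initial salt = 15,600,000×32.3 = 503,880,000
After stage 1: salt = 503,880,000 + 34,800,000×33.1 = 1,655,760,000; volume = 50,400,000 m³; S = 32.852 ppt
After stage 2: salt = 1,655,760,000 + 17,300,000×34.7 = 2,256,070,000; volume = 67,700,000 m³
S = 2,256,070,000 / 67,700,000 = 33.3245 ppt

33.32 ppt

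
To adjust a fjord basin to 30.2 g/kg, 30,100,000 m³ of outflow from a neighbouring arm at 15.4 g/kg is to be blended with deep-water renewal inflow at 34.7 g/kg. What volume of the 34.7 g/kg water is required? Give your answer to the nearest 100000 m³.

99000000 m³

Salt balance: 30,100,000×15.4 + V×34.7 = (30,100,000+V)×30.2
463,540,000 + 34.7V = 909,020,000 + 30.2V
445,480,000 = 4.5V
V = 98,995,555.56 m³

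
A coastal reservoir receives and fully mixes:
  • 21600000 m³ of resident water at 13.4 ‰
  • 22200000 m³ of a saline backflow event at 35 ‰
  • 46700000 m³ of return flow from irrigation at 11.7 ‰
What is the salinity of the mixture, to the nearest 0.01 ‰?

Conserving salt mass:
salt = 21,600,000×13.4 + 22,200,000×35 + 46,700,000×11.7 = 289,440,000 + 777,000,000 + 546,390,000 = 1,612,830,000
volume = 21,600,000 + 22,200,000 + 46,700,000 = 90,500,000 m³
S = 1,612,830,000 / 90,500,000 = 17.8213 ‰

17.82 ‰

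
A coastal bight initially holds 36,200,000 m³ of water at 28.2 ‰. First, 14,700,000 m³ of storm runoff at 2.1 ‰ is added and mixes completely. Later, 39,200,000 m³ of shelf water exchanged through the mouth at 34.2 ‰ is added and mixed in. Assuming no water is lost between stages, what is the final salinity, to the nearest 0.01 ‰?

26.55 ‰

By conservation of dissolved salt,
Initial salt = 36,200,000×28.2 = 1,020,840,000
After stage 1: salt = 1,020,840,000 + 14,700,000×2.1 = 1,051,710,000; volume = 50,900,000 m³; S = 20.662 ‰
After stage 2: salt = 1,051,710,000 + 39,200,000×34.2 = 2,392,350,000; volume = 90,100,000 m³
S = 2,392,350,000 / 90,100,000 = 26.5522 ‰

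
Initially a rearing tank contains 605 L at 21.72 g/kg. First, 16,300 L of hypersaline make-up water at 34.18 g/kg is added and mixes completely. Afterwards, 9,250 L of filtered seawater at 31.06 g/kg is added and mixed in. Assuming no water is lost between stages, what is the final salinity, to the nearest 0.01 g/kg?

32.79 g/kg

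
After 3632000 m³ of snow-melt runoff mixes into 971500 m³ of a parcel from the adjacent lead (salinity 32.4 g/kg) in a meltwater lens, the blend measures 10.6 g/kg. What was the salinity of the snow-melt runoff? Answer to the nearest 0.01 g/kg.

4.77 g/kg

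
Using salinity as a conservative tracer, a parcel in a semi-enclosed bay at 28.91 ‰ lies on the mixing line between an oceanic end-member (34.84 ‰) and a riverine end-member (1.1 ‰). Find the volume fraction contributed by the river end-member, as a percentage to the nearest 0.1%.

17.6%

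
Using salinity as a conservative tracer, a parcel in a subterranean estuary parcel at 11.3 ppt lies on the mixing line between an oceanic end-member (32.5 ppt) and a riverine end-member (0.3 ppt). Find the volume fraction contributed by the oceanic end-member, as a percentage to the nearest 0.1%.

34.2%

Let g be the oceanic fraction. Salt balance per unit volume:
g×32.5 + (1−g)×0.3 = 11.3
g = (11.3 − 0.3) / (32.5 − 0.3) = 11/32.2 = 0.3416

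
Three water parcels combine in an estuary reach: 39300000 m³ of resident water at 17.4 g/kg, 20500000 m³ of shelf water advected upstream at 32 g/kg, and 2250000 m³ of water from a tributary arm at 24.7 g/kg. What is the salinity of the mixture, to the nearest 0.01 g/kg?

22.49 g/kg

Salt balance:
salt = 39,300,000×17.4 + 20,500,000×32 + 2,250,000×24.7 = 683,820,000 + 656,000,000 + 55,575,000 = 1,395,395,000
volume = 39,300,000 + 20,500,000 + 2,250,000 = 62,050,000 m³
S = 1,395,395,000 / 62,050,000 = 22.4882 g/kg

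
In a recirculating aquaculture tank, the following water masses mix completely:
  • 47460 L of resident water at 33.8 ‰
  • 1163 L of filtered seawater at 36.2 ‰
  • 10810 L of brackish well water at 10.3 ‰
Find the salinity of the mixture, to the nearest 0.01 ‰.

Weighted by volume,
salt = 47,460×33.8 + 1,163×36.2 + 10,810×10.3 = 1,604,148 + 42,100.6 + 111,343 = 1,757,591.6
volume = 47,460 + 1,163 + 10,810 = 59,433 L
S = 1,757,591.6 / 59,433 = 29.5727 ‰

29.57 ‰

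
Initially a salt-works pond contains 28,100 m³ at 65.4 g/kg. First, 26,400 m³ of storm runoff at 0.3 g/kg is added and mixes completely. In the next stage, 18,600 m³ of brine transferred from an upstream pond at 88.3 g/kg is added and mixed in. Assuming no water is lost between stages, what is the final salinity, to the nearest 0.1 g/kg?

47.7 g/kg

By conservation of dissolved salt,
Initial salt = 28,100×65.4 = 1,837,740
After stage 1: salt = 1,837,740 + 26,400×0.3 = 1,845,660; volume = 54,500 m³; S = 33.865 g/kg
After stage 2: salt = 1,845,660 + 18,600×88.3 = 3,488,040; volume = 73,100 m³
S = 3,488,040 / 73,100 = 47.716 g/kg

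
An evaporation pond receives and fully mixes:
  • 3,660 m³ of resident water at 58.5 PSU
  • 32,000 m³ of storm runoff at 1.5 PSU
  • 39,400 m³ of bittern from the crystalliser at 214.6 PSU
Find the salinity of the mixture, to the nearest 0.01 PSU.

Mass of salt is conserved:
salt = 3,660×58.5 + 32,000×1.5 + 39,400×214.6 = 214,110 + 48,000 + 8,455,240 = 8,717,350
volume = 3,660 + 32,000 + 39,400 = 75,060 m³
S = 8,717,350 / 75,060 = 116.1384 PSU

116.14 PSU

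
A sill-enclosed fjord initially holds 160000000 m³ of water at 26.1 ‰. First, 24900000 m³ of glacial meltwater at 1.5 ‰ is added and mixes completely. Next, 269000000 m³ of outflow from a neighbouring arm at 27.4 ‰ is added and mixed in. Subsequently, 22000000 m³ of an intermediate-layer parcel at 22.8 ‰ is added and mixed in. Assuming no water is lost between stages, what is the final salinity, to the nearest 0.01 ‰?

25.40 ‰

Mass of salt is conserved:
Initial salt = 160,000,000×26.1 = 4,176,000,000
After stage 1: salt = 4,176,000,000 + 24,900,000×1.5 = 4,213,350,000; volume = 184,900,000 m³; S = 22.787 ‰
After stage 2: salt = 4,213,350,000 + 269,000,000×27.4 = 11,583,950,000; volume = 453,900,000 m³; S = 25.521 ‰
After stage 3: salt = 11,583,950,000 + 22,000,000×22.8 = 12,085,550,000; volume = 475,900,000 m³
S = 12,085,550,000 / 475,900,000 = 25.3951 ‰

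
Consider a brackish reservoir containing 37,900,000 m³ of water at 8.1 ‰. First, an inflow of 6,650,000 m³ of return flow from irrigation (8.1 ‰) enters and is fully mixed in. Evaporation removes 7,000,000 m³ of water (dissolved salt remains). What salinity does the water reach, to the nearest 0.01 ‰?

9.61 ‰

After mixing: salt = 37,900,000×8.1 + 6,650,000×8.1 = 360,855,000; volume = 44,550,000 m³
After evaporation: salt unchanged = 360,855,000; volume = 44,550,000 − 7,000,000 = 37,550,000 m³
S = 360,855,000 / 37,550,000 = 9.61 ‰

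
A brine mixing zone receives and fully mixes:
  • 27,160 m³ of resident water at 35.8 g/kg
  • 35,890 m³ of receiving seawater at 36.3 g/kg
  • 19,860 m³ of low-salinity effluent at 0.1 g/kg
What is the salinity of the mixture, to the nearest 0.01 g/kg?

Conserving salt mass:
salt = 27,160×35.8 + 35,890×36.3 + 19,860×0.1 = 972,328 + 1,302,807 + 1,986 = 2,277,121
volume = 27,160 + 35,890 + 19,860 = 82,910 m³
S = 2,277,121 / 82,910 = 27.465 g/kg

27.46 g/kg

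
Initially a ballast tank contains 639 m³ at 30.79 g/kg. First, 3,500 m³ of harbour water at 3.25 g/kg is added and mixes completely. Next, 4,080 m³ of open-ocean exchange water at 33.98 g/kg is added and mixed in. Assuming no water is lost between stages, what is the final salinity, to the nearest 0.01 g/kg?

20.65 g/kg

Conserving salt mass:
Initial salt = 639×30.79 = 19,674.81
After stage 1: salt = 19,674.81 + 3,500×3.25 = 31,049.81; volume = 4,139 m³; S = 7.502 g/kg
After stage 2: salt = 31,049.81 + 4,080×33.98 = 169,688.21; volume = 8,219 m³
S = 169,688.21 / 8,219 = 20.6458 g/kg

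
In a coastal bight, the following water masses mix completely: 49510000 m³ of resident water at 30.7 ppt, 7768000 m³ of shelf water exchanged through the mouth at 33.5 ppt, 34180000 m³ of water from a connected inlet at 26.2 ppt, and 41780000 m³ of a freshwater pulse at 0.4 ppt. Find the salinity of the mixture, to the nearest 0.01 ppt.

Weighted by volume,
salt = 49,510,000×30.7 + 7,768,000×33.5 + 34,180,000×26.2 + 41,780,000×0.4 = 1,519,957,000 + 260,228,000 + 895,516,000 + 16,712,000 = 2,692,413,000
volume = 49,510,000 + 7,768,000 + 34,180,000 + 41,780,000 = 133,238,000 m³
S = 2,692,413,000 / 133,238,000 = 20.2075 ppt

20.21 ppt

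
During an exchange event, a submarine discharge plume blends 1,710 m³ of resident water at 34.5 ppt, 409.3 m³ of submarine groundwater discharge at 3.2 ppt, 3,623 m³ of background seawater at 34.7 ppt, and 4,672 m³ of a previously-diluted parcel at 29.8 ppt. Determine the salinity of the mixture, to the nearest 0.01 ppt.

Mass of salt is conserved:
salt = 1,710×34.5 + 409.3×3.2 + 3,623×34.7 + 4,672×29.8 = 58,995 + 1,309.76 + 125,718.1 + 139,225.6 = 325,248.46
volume = 1,710 + 409.3 + 3,623 + 4,672 = 10,414.3 m³
S = 325,248.46 / 10,414.3 = 31.2309 ppt

31.23 ppt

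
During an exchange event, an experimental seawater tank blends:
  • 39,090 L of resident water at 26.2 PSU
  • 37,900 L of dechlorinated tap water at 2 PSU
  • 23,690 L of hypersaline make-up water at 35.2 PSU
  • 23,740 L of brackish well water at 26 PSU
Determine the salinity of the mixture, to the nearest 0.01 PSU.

Salt balance:
salt = 39,090×26.2 + 37,900×2 + 23,690×35.2 + 23,740×26 = 1,024,158 + 75,800 + 833,888 + 617,240 = 2,551,086
volume = 39,090 + 37,900 + 23,690 + 23,740 = 124,420 L
S = 2,551,086 / 124,420 = 20.5038 PSU

20.50 PSU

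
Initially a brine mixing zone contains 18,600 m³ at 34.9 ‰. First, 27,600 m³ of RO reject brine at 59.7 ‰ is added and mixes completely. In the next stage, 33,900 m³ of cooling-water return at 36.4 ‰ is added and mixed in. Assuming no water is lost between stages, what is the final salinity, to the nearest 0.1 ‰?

44.1 ‰

Total salt / total volume:
Initial salt = 18,600×34.9 = 649,140
After stage 1: salt = 649,140 + 27,600×59.7 = 2,296,860; volume = 46,200 m³; S = 49.716 ‰
After stage 2: salt = 2,296,860 + 33,900×36.4 = 3,530,820; volume = 80,100 m³
S = 3,530,820 / 80,100 = 44.0801 ‰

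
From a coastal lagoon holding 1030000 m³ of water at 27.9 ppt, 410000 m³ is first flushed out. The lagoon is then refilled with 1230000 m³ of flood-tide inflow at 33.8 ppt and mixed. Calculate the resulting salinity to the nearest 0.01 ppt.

31.82 ppt

Remaining after removal: 620,000 m³ at 27.9 ppt (salt = 17,298,000)
After addition: salt = 17,298,000 + 1,230,000×33.8 = 58,872,000; volume = 1,850,000 m³
S = 58,872,000 / 1,850,000 = 31.8227 ppt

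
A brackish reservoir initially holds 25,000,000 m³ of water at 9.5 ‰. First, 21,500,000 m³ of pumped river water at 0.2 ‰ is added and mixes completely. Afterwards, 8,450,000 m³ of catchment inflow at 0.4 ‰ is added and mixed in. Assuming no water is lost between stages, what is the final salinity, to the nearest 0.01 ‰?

4.46 ‰

By conservation of dissolved salt,
Initial salt = 25,000,000×9.5 = 237,500,000
After stage 1: salt = 237,500,000 + 21,500,000×0.2 = 241,800,000; volume = 46,500,000 m³; S = 5.2 ‰
After stage 2: salt = 241,800,000 + 8,450,000×0.4 = 245,180,000; volume = 54,950,000 m³
S = 245,180,000 / 54,950,000 = 4.4619 ‰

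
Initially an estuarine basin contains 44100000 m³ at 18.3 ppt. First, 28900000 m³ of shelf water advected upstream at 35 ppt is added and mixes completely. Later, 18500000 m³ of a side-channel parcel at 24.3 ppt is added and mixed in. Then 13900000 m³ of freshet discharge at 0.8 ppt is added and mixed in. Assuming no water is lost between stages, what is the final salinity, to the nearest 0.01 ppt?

21.62 ppt

Mass of salt is conserved:
Initial salt = 44,100,000×18.3 = 807,030,000
After stage 1: salt = 807,030,000 + 28,900,000×35 = 1,818,530,000; volume = 73,000,000 m³; S = 24.911 ppt
After stage 2: salt = 1,818,530,000 + 18,500,000×24.3 = 2,268,080,000; volume = 91,500,000 m³; S = 24.788 ppt
After stage 3: salt = 2,268,080,000 + 13,900,000×0.8 = 2,279,200,000; volume = 105,400,000 m³
S = 2,279,200,000 / 105,400,000 = 21.6243 ppt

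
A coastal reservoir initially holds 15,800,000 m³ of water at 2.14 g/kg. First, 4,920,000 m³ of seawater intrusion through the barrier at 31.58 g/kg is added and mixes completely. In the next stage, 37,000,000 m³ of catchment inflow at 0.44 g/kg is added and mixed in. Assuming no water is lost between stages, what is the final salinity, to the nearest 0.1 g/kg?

Weighted by volume,
Initial salt = 15,800,000×2.14 = 33,812,000
After stage 1: salt = 33,812,000 + 4,920,000×31.58 = 189,185,600; volume = 20,720,000 m³; S = 9.131 g/kg
After stage 2: salt = 189,185,600 + 37,000,000×0.44 = 205,465,600; volume = 57,720,000 m³
S = 205,465,600 / 57,720,000 = 3.5597 g/kg

3.6 g/kg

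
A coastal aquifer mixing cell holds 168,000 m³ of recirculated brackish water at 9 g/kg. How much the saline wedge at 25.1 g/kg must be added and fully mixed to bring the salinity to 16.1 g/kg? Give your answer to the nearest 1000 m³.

133000 m³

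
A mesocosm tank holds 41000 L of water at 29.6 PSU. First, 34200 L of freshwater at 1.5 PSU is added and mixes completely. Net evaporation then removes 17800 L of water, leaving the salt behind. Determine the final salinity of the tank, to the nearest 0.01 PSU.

22.04 PSU

After mixing: salt = 41,000×29.6 + 34,200×1.5 = 1,264,900; volume = 75,200 L
After evaporation: salt unchanged = 1,264,900; volume = 75,200 − 17,800 = 57,400 L
S = 1,264,900 / 57,400 = 22.0366 PSU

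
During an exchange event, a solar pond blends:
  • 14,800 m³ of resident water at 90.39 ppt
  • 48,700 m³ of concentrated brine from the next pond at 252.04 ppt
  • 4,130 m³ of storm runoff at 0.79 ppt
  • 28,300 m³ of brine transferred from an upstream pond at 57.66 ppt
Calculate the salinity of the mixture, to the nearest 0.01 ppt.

158.94 ppt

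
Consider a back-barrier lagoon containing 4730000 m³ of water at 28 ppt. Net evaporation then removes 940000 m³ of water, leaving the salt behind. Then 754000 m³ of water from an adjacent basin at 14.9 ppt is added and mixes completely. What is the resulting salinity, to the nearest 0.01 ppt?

After evaporation: salt = 4,730,000×28 = 132,440,000; volume = 4,730,000 − 940,000 = 3,790,000 m³
After mixing: salt = 132,440,000 + 754,000×14.9 = 143,674,600; volume = 3,790,000 + 754,000 = 4,544,000 m³
S = 143,674,600 / 4,544,000 = 31.6185 ppt

31.62 ppt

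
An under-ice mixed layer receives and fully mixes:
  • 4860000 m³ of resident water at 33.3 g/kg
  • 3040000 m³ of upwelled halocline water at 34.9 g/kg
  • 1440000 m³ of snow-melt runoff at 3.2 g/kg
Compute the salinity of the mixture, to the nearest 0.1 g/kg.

Weighted by volume,
salt = 4,860,000×33.3 + 3,040,000×34.9 + 1,440,000×3.2 = 161,838,000 + 106,096,000 + 4,608,000 = 272,542,000
volume = 4,860,000 + 3,040,000 + 1,440,000 = 9,340,000 m³
S = 272,542,000 / 9,340,000 = 29.18 g/kg

29.2 g/kg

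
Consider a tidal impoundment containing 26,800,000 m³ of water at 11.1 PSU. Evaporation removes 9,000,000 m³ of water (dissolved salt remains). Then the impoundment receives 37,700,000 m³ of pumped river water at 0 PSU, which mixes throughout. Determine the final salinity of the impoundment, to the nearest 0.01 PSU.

After evaporation: salt = 26,800,000×11.1 = 297,480,000; volume = 26,800,000 − 9,000,000 = 17,800,000 m³
After mixing: salt = 297,480,000 + 37,700,000×0 = 297,480,000; volume = 17,800,000 + 37,700,000 = 55,500,000 m³
S = 297,480,000 / 55,500,000 = 5.36 PSU

5.36 PSU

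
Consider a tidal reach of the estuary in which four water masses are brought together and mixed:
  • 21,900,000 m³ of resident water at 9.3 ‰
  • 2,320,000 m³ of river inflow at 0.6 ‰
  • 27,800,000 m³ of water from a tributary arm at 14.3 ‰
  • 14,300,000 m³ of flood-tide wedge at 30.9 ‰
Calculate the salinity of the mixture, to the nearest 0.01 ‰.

15.75 ‰

Total salt / total volume:
salt = 21,900,000×9.3 + 2,320,000×0.6 + 27,800,000×14.3 + 14,300,000×30.9 = 203,670,000 + 1,392,000 + 397,540,000 + 441,870,000 = 1,044,472,000
volume = 21,900,000 + 2,320,000 + 27,800,000 + 14,300,000 = 66,320,000 m³
S = 1,044,472,000 / 66,320,000 = 15.749 ‰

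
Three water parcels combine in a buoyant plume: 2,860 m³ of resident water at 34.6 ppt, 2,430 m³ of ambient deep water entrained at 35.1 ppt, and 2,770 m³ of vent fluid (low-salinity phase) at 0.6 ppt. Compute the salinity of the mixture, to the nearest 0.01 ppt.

Conserving salt mass:
salt = 2,860×34.6 + 2,430×35.1 + 2,770×0.6 = 98,956 + 85,293 + 1,662 = 185,911
volume = 2,860 + 2,430 + 2,770 = 8,060 m³
S = 185,911 / 8,060 = 23.0659 ppt

23.07 ppt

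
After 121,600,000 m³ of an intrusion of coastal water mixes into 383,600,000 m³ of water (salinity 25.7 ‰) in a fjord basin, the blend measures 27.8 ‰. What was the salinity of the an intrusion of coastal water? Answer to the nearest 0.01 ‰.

34.42 ‰

Salt balance: 383,600,000×25.7 + 121,600,000×S = 505,200,000×27.8
9,858,520,000 + 121,600,000·S = 14,044,560,000
S = (14,044,560,000 − 9,858,520,000) / 121,600,000 = 34.4247 ‰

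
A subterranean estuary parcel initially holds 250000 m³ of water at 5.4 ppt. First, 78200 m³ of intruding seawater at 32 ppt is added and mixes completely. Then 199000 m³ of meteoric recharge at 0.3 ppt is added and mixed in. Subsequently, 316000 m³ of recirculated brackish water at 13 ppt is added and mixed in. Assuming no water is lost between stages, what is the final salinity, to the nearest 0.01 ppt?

9.51 ppt

By conservation of dissolved salt,
Initial salt = 250,000×5.4 = 1,350,000
After stage 1: salt = 1,350,000 + 78,200×32 = 3,852,400; volume = 328,200 m³; S = 11.738 ppt
After stage 2: salt = 3,852,400 + 199,000×0.3 = 3,912,100; volume = 527,200 m³; S = 7.421 ppt
After stage 3: salt = 3,912,100 + 316,000×13 = 8,020,100; volume = 843,200 m³
S = 8,020,100 / 843,200 = 9.5115 ppt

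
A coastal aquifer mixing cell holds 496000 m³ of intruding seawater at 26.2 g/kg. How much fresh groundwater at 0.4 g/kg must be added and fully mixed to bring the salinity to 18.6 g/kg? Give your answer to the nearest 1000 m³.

207000 m³

Salt balance: 496,000×26.2 + V×0.4 = (496,000+V)×18.6
12,995,200 + 0.4V = 9,225,600 + 18.6V
3,769,600 = 18.2V
V = 207,120.88 m³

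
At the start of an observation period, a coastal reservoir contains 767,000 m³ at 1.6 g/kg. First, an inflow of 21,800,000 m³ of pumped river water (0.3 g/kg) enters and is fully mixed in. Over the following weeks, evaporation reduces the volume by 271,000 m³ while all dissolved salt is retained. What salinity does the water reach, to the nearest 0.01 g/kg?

0.35 g/kg

After mixing: salt = 767,000×1.6 + 21,800,000×0.3 = 7,767,200; volume = 22,567,000 m³
After evaporation: salt unchanged = 7,767,200; volume = 22,567,000 − 271,000 = 22,296,000 m³
S = 7,767,200 / 22,296,000 = 0.3484 g/kg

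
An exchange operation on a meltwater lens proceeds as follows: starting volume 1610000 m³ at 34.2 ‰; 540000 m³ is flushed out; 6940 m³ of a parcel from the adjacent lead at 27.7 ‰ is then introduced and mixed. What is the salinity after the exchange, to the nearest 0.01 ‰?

Remaining after removal: 1,070,000 m³ at 34.2 ‰ (salt = 36,594,000)
After addition: salt = 36,594,000 + 6,940×27.7 = 36,786,238; volume = 1,076,940 m³
S = 36,786,238 / 1,076,940 = 34.1581 ‰

34.16 ‰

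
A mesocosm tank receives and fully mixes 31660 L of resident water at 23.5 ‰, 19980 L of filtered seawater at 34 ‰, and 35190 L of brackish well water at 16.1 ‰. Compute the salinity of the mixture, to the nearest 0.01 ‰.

22.92 ‰

Mass of salt is conserved:
salt = 31,660×23.5 + 19,980×34 + 35,190×16.1 = 744,010 + 679,320 + 566,559 = 1,989,889
volume = 31,660 + 19,980 + 35,190 = 86,830 L
S = 1,989,889 / 86,830 = 22.9171 ‰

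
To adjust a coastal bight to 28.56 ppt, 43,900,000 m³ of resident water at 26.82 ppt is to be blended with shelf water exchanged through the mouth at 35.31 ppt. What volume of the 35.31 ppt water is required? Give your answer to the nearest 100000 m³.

11300000 m³

Salt balance: 43,900,000×26.82 + V×35.31 = (43,900,000+V)×28.56
1,177,398,000 + 35.31V = 1,253,784,000 + 28.56V
76,386,000 = 6.75V
V = 11,316,444.44 m³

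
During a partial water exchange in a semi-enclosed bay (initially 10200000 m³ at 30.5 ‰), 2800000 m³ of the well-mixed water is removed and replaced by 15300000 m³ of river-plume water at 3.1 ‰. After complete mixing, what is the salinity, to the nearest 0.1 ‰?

12.0 ‰

Remaining after removal: 7,400,000 m³ at 30.5 ‰ (salt = 225,700,000)
After addition: salt = 225,700,000 + 15,300,000×3.1 = 273,130,000; volume = 22,700,000 m³
S = 273,130,000 / 22,700,000 = 12.0322 ‰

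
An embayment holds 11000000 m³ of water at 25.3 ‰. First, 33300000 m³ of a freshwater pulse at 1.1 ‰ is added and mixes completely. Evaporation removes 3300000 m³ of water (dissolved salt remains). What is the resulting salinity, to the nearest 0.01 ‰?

After mixing: salt = 11,000,000×25.3 + 33,300,000×1.1 = 314,930,000; volume = 44,300,000 m³
After evaporation: salt unchanged = 314,930,000; volume = 44,300,000 − 3,300,000 = 41,000,000 m³
S = 314,930,000 / 41,000,000 = 7.6812 ‰

7.68 ‰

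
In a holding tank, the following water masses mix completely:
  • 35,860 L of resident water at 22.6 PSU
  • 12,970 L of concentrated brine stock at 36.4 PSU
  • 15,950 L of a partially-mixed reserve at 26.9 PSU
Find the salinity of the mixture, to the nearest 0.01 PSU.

26.42 PSU

Salt balance:
salt = 35,860×22.6 + 12,970×36.4 + 15,950×26.9 = 810,436 + 472,108 + 429,055 = 1,711,599
volume = 35,860 + 12,970 + 15,950 = 64,780 L
S = 1,711,599 / 64,780 = 26.4217 PSU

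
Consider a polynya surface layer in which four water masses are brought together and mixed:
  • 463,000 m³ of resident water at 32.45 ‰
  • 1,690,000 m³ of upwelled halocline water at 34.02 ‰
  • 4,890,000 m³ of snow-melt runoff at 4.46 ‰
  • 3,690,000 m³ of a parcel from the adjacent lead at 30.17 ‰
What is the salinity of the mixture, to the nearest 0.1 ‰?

19.2 ‰

Total salt / total volume:
salt = 463,000×32.45 + 1,690,000×34.02 + 4,890,000×4.46 + 3,690,000×30.17 = 15,024,350 + 57,493,800 + 21,809,400 + 111,327,300 = 205,654,850
volume = 463,000 + 1,690,000 + 4,890,000 + 3,690,000 = 10,733,000 m³
S = 205,654,850 / 10,733,000 = 19.161 ‰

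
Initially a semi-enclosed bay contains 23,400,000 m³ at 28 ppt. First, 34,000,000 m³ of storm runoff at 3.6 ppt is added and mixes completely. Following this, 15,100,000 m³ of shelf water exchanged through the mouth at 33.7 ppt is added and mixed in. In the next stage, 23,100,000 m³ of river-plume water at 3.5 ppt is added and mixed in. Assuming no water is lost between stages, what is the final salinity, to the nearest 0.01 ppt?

14.30 ppt

Conserving salt mass:
Initial salt = 23,400,000×28 = 655,200,000
After stage 1: salt = 655,200,000 + 34,000,000×3.6 = 777,600,000; volume = 57,400,000 m³; S = 13.547 ppt
After stage 2: salt = 777,600,000 + 15,100,000×33.7 = 1,286,470,000; volume = 72,500,000 m³; S = 17.744 ppt
After stage 3: salt = 1,286,470,000 + 23,100,000×3.5 = 1,367,320,000; volume = 95,600,000 m³
S = 1,367,320,000 / 95,600,000 = 14.3025 ppt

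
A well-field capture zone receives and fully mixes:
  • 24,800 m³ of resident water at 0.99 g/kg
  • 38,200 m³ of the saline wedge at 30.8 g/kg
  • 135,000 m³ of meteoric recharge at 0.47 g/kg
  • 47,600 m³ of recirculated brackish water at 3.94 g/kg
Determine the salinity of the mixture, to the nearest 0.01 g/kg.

Mass of salt is conserved:
salt = 24,800×0.99 + 38,200×30.8 + 135,000×0.47 + 47,600×3.94 = 24,552 + 1,176,560 + 63,450 + 187,544 = 1,452,106
volume = 24,800 + 38,200 + 135,000 + 47,600 = 245,600 m³
S = 1,452,106 / 245,600 = 5.9125 g/kg

5.91 g/kg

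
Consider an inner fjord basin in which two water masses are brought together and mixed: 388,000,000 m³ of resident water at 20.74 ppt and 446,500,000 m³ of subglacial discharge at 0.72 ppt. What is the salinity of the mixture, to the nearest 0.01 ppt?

10.03 ppt

Conserving salt mass:
salt = 388,000,000×20.74 + 446,500,000×0.72 = 8,047,120,000 + 321,480,000 = 8,368,600,000
volume = 388,000,000 + 446,500,000 = 834,500,000 m³
S = 8,368,600,000 / 834,500,000 = 10.0283 ppt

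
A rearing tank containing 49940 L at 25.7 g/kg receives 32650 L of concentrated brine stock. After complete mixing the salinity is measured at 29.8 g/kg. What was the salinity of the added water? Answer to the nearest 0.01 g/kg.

36.07 g/kg

Salt balance: 49,940×25.7 + 32,650×S = 82,590×29.8
1,283,458 + 32,650·S = 2,461,182
S = (2,461,182 − 1,283,458) / 32,650 = 36.0712 g/kg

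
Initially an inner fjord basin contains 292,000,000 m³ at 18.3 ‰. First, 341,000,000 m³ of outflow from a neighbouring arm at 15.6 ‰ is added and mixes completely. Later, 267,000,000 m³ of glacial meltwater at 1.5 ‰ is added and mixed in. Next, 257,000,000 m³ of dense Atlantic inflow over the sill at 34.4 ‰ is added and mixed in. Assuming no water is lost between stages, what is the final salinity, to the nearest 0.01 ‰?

17.20 ‰

Weighted by volume,
Initial salt = 292,000,000×18.3 = 5,343,600,000
After stage 1: salt = 5,343,600,000 + 341,000,000×15.6 = 10,663,200,000; volume = 633,000,000 m³; S = 16.845 ‰
After stage 2: salt = 10,663,200,000 + 267,000,000×1.5 = 11,063,700,000; volume = 900,000,000 m³; S = 12.293 ‰
After stage 3: salt = 11,063,700,000 + 257,000,000×34.4 = 19,904,500,000; volume = 1,157,000,000 m³
S = 19,904,500,000 / 1,157,000,000 = 17.2035 ‰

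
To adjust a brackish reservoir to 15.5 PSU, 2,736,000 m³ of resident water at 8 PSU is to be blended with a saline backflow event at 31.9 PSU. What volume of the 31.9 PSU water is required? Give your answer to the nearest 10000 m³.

1250000 m³

Salt balance: 2,736,000×8 + V×31.9 = (2,736,000+V)×15.5
21,888,000 + 31.9V = 42,408,000 + 15.5V
20,520,000 = 16.4V
V = 1,251,219.51 m³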